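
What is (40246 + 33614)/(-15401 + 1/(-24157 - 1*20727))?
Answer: -221008816/46083899 ≈ -4.7958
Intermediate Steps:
(40246 + 33614)/(-15401 + 1/(-24157 - 1*20727)) = 73860/(-15401 + 1/(-24157 - 20727)) = 73860/(-15401 + 1/(-44884)) = 73860/(-15401 - 1/44884) = 73860/(-691258485/44884) = 73860*(-44884/691258485) = -221008816/46083899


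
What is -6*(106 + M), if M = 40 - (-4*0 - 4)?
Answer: -900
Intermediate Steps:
M = 44 (M = 40 - (0 - 4) = 40 - 1*(-4) = 40 + 4 = 44)
-6*(106 + M) = -6*(106 + 44) = -6*150 = -900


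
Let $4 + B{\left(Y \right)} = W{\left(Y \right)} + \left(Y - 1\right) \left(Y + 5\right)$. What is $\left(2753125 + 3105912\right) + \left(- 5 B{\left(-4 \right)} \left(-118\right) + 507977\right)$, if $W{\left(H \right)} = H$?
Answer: $6359344$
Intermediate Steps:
$B{\left(Y \right)} = -4 + Y + \left(-1 + Y\right) \left(5 + Y\right)$ ($B{\left(Y \right)} = -4 + \left(Y + \left(Y - 1\right) \left(Y + 5\right)\right) = -4 + \left(Y + \left(-1 + Y\right) \left(5 + Y\right)\right) = -4 + Y + \left(-1 + Y\right) \left(5 + Y\right)$)
$\left(2753125 + 3105912\right) + \left(- 5 B{\left(-4 \right)} \left(-118\right) + 507977\right) = \left(2753125 + 3105912\right) + \left(- 5 \left(-9 + \left(-4\right)^{2} + 5 \left(-4\right)\right) \left(-118\right) + 507977\right) = 5859037 + \left(- 5 \left(-9 + 16 - 20\right) \left(-118\right) + 507977\right) = 5859037 + \left(\left(-5\right) \left(-13\right) \left(-118\right) + 507977\right) = 5859037 + \left(65 \left(-118\right) + 507977\right) = 5859037 + \left(-7670 + 507977\right) = 5859037 + 500307 = 6359344$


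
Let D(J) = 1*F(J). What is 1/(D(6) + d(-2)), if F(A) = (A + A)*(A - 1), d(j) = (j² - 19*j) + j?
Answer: 1/100 ≈ 0.010000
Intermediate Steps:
d(j) = j² - 18*j
F(A) = 2*A*(-1 + A) (F(A) = (2*A)*(-1 + A) = 2*A*(-1 + A))
D(J) = 2*J*(-1 + J) (D(J) = 1*(2*J*(-1 + J)) = 2*J*(-1 + J))
1/(D(6) + d(-2)) = 1/(2*6*(-1 + 6) - 2*(-18 - 2)) = 1/(2*6*5 - 2*(-20)) = 1/(60 + 40) = 1/100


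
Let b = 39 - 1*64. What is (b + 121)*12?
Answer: 1152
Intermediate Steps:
b = -25 (b = 39 - 64 = -25)
(b + 121)*12 = (-25 + 121)*12 = 96*12 = 1152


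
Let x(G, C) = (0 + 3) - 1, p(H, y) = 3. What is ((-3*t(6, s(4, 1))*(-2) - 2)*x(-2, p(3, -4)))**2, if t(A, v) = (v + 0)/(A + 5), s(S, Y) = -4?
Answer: 8464/121 ≈ 69.950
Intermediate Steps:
t(A, v) = v/(5 + A)
x(G, C) = 2 (x(G, C) = 3 - 1 = 2)
((-3*t(6, s(4, 1))*(-2) - 2)*x(-2, p(3, -4)))**2 = ((-(-12)/(5 + 6)*(-2) - 2)*2)**2 = ((-(-12)/11*(-2) - 2)*2)**2 = ((-3*(-4/11)*(-2) - 2)*2)**2 = (((12/11)*(-2) - 2)*2)**2 = ((-24/11 - 2)*2)**2 = (-46/11*2)**2 = (-92/11)**2 = 8464/121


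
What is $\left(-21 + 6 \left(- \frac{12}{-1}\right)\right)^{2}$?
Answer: $2601$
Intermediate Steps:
$\left(-21 + 6 \left(- \frac{12}{-1}\right)\right)^{2} = \left(-21 + 6 \left(\left(-12\right) \left(-1\right)\right)\right)^{2} = \left(-21 + 6 \cdot 12\right)^{2} = \left(-21 + 72\right)^{2} = 51^{2} = 2601$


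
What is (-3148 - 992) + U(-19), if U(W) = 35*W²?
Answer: 8495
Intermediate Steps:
(-3148 - 992) + U(-19) = (-3148 - 992) + 35*(-19)² = -4140 + 35*361 = -4140 + 12635 = 8495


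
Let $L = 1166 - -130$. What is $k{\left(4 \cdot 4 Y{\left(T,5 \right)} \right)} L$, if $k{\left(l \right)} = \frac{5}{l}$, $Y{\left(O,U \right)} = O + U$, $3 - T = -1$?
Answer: $45$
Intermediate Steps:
$T = 4$ ($T = 3 - -1 = 3 + 1 = 4$)
$L = 1296$ ($L = 1166 + 130 = 1296$)
$k{\left(4 \cdot 4 Y{\left(T,5 \right)} \right)} L = \frac{5}{4 \cdot 4 \left(4 + 5\right)} 1296 = \frac{5}{16 \cdot 9} \cdot 1296 = \frac{5}{144} \cdot 1296 = 45$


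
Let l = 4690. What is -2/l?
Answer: -1/2345 ≈ -0.00042644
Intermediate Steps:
-2/l = -2/4690 = -2*1/4690 = -1/2345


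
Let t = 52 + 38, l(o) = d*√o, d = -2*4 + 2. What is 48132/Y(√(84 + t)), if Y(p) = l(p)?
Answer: -1337*174^(¾)/29 ≈ -2208.7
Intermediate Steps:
d = -6 (d = -8 + 2 = -6)
l(o) = -6*√o
t = 90
Y(p) = -6*√p
48132/Y(√(84 + t)) = 48132/((-6*(84 + 90)^(¼))) = 48132/((-6*174^(¼))) = 48132*(-174^(¾)/1044) = -1337*174^(¾)/29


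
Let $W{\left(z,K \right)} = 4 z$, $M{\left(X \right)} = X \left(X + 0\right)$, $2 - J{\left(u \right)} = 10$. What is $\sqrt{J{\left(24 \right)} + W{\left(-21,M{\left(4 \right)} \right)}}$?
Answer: $2 i \sqrt{23} \approx 9.5917 i$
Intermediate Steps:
$J{\left(u \right)} = -8$ ($J{\left(u \right)} = 2 - 10 = -8$)
$M{\left(X \right)} = X^{2}$ ($M{\left(X \right)} = X X = X^{2}$)
$\sqrt{J{\left(24 \right)} + W{\left(-21,M{\left(4 \right)} \right)}} = \sqrt{-8 + 4 \left(-21\right)} = \sqrt{-8 - 84} = \sqrt{-92} = 2 i \sqrt{23}$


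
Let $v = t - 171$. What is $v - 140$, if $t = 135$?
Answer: $-176$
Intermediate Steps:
$v = -36$ ($v = 135 - 171 = -36$)
$v - 140 = -36 - 140 = -176$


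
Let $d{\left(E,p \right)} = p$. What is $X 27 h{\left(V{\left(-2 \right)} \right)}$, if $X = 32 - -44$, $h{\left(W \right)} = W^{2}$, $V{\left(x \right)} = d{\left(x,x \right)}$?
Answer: $8208$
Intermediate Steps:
$V{\left(x \right)} = x$
$X = 76$ ($X = 32 + 44 = 76$)
$X 27 h{\left(V{\left(-2 \right)} \right)} = 76 \cdot 27 \left(-2\right)^{2} = 2052 \cdot 4 = 8208$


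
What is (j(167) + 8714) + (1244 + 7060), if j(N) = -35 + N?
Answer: 17150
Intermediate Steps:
(j(167) + 8714) + (1244 + 7060) = ((-35 + 167) + 8714) + (1244 + 7060) = (132 + 8714) + 8304 = 8846 + 8304 = 17150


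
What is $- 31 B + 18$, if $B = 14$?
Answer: $-416$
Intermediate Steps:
$- 31 B + 18 = \left(-31\right) 14 + 18 = -434 + 18 = -416$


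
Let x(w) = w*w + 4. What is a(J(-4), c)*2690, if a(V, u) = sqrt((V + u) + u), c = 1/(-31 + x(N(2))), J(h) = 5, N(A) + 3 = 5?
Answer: 2690*sqrt(2599)/23 ≈ 5962.5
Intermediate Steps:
N(A) = 2 (N(A) = -3 + 5 = 2)
x(w) = 4 + w**2 (x(w) = w**2 + 4 = 4 + w**2)
c = -1/23 (c = 1/(-31 + (4 + 2**2)) = 1/(-31 + (4 + 4)) = 1/(-31 + 8) = 1/(-23) = -1/23 ≈ -0.043478)
a(V, u) = sqrt(V + 2*u)
a(J(-4), c)*2690 = sqrt(5 + 2*(-1/23))*2690 = sqrt(5 - 2/23)*2690 = sqrt(113/23)*2690 = (sqrt(2599)/23)*2690 = 2690*sqrt(2599)/23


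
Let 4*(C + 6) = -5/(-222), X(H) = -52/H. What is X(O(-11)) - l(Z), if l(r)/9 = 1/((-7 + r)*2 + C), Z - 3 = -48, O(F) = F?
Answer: 5167012/1074425 ≈ 4.8091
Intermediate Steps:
Z = -45 (Z = 3 - 48 = -45)
C = -5323/888 (C = -6 + (-5/(-222))/4 = -6 + (-5*(-1/222))/4 = -6 + (¼)*(5/222) = -6 + 5/888 = -5323/888 ≈ -5.9944)
l(r) = 9/(-17755/888 + 2*r) (l(r) = 9/((-7 + r)*2 - 5323/888) = 9/((-14 + 2*r) - 5323/888) = 9/(-17755/888 + 2*r))
X(O(-11)) - l(Z) = -52/(-11) - 7992/(-17755 + 1776*(-45)) = -52*(-1/11) - 7992/(-17755 - 79920) = 52/11 - 7992/(-97675) = 52/11 - 7992*(-1)/97675 = 52/11 - 1*(-7992/97675) = 52/11 + 7992/97675 = 5167012/1074425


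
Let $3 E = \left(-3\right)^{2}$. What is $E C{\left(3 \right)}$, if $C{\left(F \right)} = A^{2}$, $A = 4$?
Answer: $48$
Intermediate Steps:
$C{\left(F \right)} = 16$ ($C{\left(F \right)} = 4^{2} = 16$)
$E = 3$ ($E = \frac{\left(-3\right)^{2}}{3} = \frac{1}{3} \cdot 9 = 3$)
$E C{\left(3 \right)} = 3 \cdot 16 = 48$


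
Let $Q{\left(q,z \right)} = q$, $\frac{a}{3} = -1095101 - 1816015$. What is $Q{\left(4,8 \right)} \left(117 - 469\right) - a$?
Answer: $8731940$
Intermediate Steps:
$a = -8733348$ ($a = 3 \left(-1095101 - 1816015\right) = 3 \left(-2911116\right) = -8733348$)
$Q{\left(4,8 \right)} \left(117 - 469\right) - a = 4 \left(117 - 469\right) - -8733348 = 4 \left(-352\right) + 8733348 = -1408 + 8733348 = 8731940$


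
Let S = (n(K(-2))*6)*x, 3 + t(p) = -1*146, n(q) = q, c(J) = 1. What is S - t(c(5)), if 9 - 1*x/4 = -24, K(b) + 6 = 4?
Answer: -1435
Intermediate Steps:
K(b) = -2 (K(b) = -6 + 4 = -2)
t(p) = -149 (t(p) = -3 - 1*146 = -3 - 146 = -149)
x = 132 (x = 36 - 4*(-24) = 36 + 96 = 132)
S = -1584 (S = -2*6*132 = -12*132 = -1584)
S - t(c(5)) = -1584 - 1*(-149) = -1584 + 149 = -1435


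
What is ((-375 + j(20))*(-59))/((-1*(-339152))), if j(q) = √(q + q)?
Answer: 22125/339152 - 59*√10/169576 ≈ 0.064136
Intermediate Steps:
j(q) = √2*√q (j(q) = √(2*q) = √2*√q)
((-375 + j(20))*(-59))/((-1*(-339152))) = ((-375 + √2*√20)*(-59))/((-1*(-339152))) = ((-375 + √2*(2*√5))*(-59))/339152 = ((-375 + 2*√10)*(-59))*(1/339152) = (22125 - 118*√10)*(1/339152) = 22125/339152 - 59*√10/169576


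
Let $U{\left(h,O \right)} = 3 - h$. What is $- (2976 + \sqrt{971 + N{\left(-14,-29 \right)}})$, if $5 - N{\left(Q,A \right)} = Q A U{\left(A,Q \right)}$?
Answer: $-2976 - 4 i \sqrt{751} \approx -2976.0 - 109.62 i$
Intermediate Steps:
$N{\left(Q,A \right)} = 5 - A Q \left(3 - A\right)$ ($N{\left(Q,A \right)} = 5 - Q A \left(3 - A\right) = 5 - A Q \left(3 - A\right)$)
$- (2976 + \sqrt{971 + N{\left(-14,-29 \right)}}) = - (2976 + \sqrt{971 + \left(5 - - 406 \left(-3 - 29\right)\right)}) = - (2976 + \sqrt{971 + \left(5 - \left(-406\right) \left(-32\right)\right)}) = - (2976 + \sqrt{971 + \left(5 - 12992\right)}) = - (2976 + \sqrt{971 - 12987}) = - (2976 + \sqrt{-12016}) = - (2976 + 4 i \sqrt{751}) = -2976 - 4 i \sqrt{751}$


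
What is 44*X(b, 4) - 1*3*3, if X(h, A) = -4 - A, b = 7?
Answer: -361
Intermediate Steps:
44*X(b, 4) - 1*3*3 = 44*(-4 - 1*4) - 1*3*3 = 44*(-4 - 4) - 3*3 = 44*(-8) - 9 = -352 - 9 = -361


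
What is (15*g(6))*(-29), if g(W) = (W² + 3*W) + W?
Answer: -26100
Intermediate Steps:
g(W) = W² + 4*W
(15*g(6))*(-29) = (15*(6*(4 + 6)))*(-29) = (15*(6*10))*(-29) = (15*60)*(-29) = 900*(-29) = -26100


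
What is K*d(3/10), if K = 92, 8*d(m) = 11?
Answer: 253/2 ≈ 126.50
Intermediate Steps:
d(m) = 11/8 (d(m) = (⅛)*11 = 11/8)
K*d(3/10) = 92*(11/8) = 253/2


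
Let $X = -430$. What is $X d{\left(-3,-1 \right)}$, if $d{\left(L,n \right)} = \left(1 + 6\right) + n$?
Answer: $-2580$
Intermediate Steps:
$d{\left(L,n \right)} = 7 + n$
$X d{\left(-3,-1 \right)} = - 430 \left(7 - 1\right) = \left(-430\right) 6 = -2580$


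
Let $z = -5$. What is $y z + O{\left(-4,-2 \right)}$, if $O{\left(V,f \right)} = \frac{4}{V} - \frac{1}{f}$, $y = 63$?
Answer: $- \frac{631}{2} \approx -315.5$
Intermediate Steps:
$O{\left(V,f \right)} = - \frac{1}{f} + \frac{4}{V}$
$y z + O{\left(-4,-2 \right)} = 63 \left(-5\right) + \left(- \frac{1}{-2} + \frac{4}{-4}\right) = -315 + \left(\left(-1\right) \left(- \frac{1}{2}\right) + 4 \left(- \frac{1}{4}\right)\right) = -315 + \left(\frac{1}{2} - 1\right) = -315 - \frac{1}{2} = - \frac{631}{2}$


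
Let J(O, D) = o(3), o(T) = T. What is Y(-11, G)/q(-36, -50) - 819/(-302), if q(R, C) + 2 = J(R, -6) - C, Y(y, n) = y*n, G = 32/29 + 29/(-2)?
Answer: 416983/74443 ≈ 5.6014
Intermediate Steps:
G = -777/58 (G = 32*(1/29) + 29*(-½) = 32/29 - 29/2 = -777/58 ≈ -13.397)
J(O, D) = 3
Y(y, n) = n*y
q(R, C) = 1 - C (q(R, C) = -2 + (3 - C) = 1 - C)
Y(-11, G)/q(-36, -50) - 819/(-302) = (-777/58*(-11))/(1 - 1*(-50)) - 819/(-302) = 8547/(58*(1 + 50)) - 819*(-1/302) = (8547/58)/51 + 819/302 = (8547/58)*(1/51) + 819/302 = 2849/986 + 819/302 = 416983/74443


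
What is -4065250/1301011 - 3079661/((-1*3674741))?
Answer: -10932068012979/4780878463151 ≈ -2.2866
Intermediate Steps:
-4065250/1301011 - 3079661/((-1*3674741)) = -4065250*1/1301011 - 3079661/(-3674741) = -4065250/1301011 - 3079661*(-1/3674741) = -4065250/1301011 + 3079661/3674741 = -10932068012979/4780878463151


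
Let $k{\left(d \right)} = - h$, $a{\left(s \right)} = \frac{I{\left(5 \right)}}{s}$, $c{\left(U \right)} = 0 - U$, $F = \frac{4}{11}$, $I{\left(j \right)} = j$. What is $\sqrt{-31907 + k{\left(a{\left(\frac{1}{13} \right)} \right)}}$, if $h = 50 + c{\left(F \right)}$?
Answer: $\frac{i \sqrt{3866753}}{11} \approx 178.76 i$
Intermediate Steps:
$F = \frac{4}{11}$ ($F = 4 \cdot \frac{1}{11} = \frac{4}{11} \approx 0.36364$)
$c{\left(U \right)} = - U$
$h = \frac{546}{11}$ ($h = 50 - \frac{4}{11} = \frac{546}{11} \approx 49.636$)
$a{\left(s \right)} = \frac{5}{s}$
$k{\left(d \right)} = - \frac{546}{11}$ ($k{\left(d \right)} = \left(-1\right) \frac{546}{11} = - \frac{546}{11}$)
$\sqrt{-31907 + k{\left(a{\left(\frac{1}{13} \right)} \right)}} = \sqrt{-31907 - \frac{546}{11}} = \sqrt{- \frac{351523}{11}} = \frac{i \sqrt{3866753}}{11}$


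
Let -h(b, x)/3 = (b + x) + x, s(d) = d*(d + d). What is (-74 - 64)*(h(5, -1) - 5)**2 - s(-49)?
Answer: -31850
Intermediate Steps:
s(d) = 2*d**2 (s(d) = d*(2*d) = 2*d**2)
h(b, x) = -6*x - 3*b (h(b, x) = -3*((b + x) + x) = -3*(b + 2*x) = -6*x - 3*b)
(-74 - 64)*(h(5, -1) - 5)**2 - s(-49) = (-74 - 64)*((-6*(-1) - 3*5) - 5)**2 - 2*(-49)**2 = -138*((6 - 15) - 5)**2 - 2*2401 = -138*(-9 - 5)**2 - 1*4802 = -138*(-14)**2 - 4802 = -138*196 - 4802 = -27048 - 4802 = -31850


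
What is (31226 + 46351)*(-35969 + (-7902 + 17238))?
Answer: -2066108241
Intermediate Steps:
(31226 + 46351)*(-35969 + (-7902 + 17238)) = 77577*(-35969 + 9336) = 77577*(-26633) = -2066108241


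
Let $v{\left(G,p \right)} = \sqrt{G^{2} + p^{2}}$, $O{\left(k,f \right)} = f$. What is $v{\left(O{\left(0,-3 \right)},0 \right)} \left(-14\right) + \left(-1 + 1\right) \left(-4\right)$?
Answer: $-42$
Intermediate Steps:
$v{\left(O{\left(0,-3 \right)},0 \right)} \left(-14\right) + \left(-1 + 1\right) \left(-4\right) = \sqrt{\left(-3\right)^{2} + 0^{2}} \left(-14\right) + \left(-1 + 1\right) \left(-4\right) = \sqrt{9 + 0} \left(-14\right) + 0 \left(-4\right) = \sqrt{9} \left(-14\right) + 0 = 3 \left(-14\right) + 0 = -42 + 0 = -42$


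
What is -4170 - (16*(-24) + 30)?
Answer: -3816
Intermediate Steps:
-4170 - (16*(-24) + 30) = -4170 - (-384 + 30) = -4170 - 1*(-354) = -4170 + 354 = -3816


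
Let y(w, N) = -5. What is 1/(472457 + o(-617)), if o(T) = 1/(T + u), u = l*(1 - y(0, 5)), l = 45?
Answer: 347/163942578 ≈ 2.1166e-6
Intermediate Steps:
u = 270 (u = 45*(1 - 1*(-5)) = 45*(1 + 5) = 45*6 = 270)
o(T) = 1/(270 + T) (o(T) = 1/(T + 270) = 1/(270 + T))
1/(472457 + o(-617)) = 1/(472457 + 1/(270 - 617)) = 1/(472457 + 1/(-347)) = 1/(472457 - 1/347) = 1/(163942578/347) = 347/163942578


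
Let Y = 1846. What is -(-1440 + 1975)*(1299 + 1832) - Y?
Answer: -1676931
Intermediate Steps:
-(-1440 + 1975)*(1299 + 1832) - Y = -(-1440 + 1975)*(1299 + 1832) - 1*1846 = -535*3131 - 1846 = -1*1675085 - 1846 = -1675085 - 1846 = -1676931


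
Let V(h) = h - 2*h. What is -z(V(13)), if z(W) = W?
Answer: 13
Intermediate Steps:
V(h) = -h
-z(V(13)) = -(-1)*13 = -1*(-13) = 13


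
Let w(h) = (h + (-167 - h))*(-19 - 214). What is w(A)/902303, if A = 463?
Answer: 38911/902303 ≈ 0.043124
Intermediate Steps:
w(h) = 38911 (w(h) = -167*(-233) = 38911)
w(A)/902303 = 38911/902303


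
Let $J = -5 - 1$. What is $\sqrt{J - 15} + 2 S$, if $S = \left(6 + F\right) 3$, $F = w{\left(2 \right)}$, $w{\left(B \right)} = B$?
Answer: $48 + i \sqrt{21} \approx 48.0 + 4.5826 i$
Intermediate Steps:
$F = 2$
$J = -6$ ($J = -5 - 1 = -6$)
$S = 24$ ($S = \left(6 + 2\right) 3 = 8 \cdot 3 = 24$)
$\sqrt{J - 15} + 2 S = \sqrt{-6 - 15} + 2 \cdot 24 = \sqrt{-21} + 48 = i \sqrt{21} + 48 = 48 + i \sqrt{21}$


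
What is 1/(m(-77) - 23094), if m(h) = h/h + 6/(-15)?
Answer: -5/115467 ≈ -4.3302e-5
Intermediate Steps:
m(h) = 3/5 (m(h) = 1 + 6*(-1/15) = 1 - 2/5 = 3/5)
1/(m(-77) - 23094) = 1/(3/5 - 23094) = 1/(-115467/5) = -5/115467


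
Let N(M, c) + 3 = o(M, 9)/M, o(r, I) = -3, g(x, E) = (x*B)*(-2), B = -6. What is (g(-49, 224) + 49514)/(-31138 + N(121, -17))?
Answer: -2960023/1884032 ≈ -1.5711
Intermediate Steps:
g(x, E) = 12*x (g(x, E) = (x*(-6))*(-2) = -6*x*(-2) = 12*x)
N(M, c) = -3 - 3/M
(g(-49, 224) + 49514)/(-31138 + N(121, -17)) = (12*(-49) + 49514)/(-31138 + (-3 - 3/121)) = (-588 + 49514)/(-31138 + (-3 - 3*1/121)) = 48926/(-31138 + (-3 - 3/121)) = 48926/(-31138 - 366/121) = 48926/(-3768064/121) = 48926*(-121/3768064) = -2960023/1884032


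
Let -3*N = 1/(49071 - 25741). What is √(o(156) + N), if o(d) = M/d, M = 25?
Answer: 7*√2707318185/909870 ≈ 0.40030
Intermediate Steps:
o(d) = 25/d
N = -1/69990 (N = -1/(3*(49071 - 25741)) = -⅓/23330 = -⅓*1/23330 = -1/69990 ≈ -1.4288e-5)
√(o(156) + N) = √(25/156 - 1/69990) = √(291599/1819740) = 7*√2707318185/909870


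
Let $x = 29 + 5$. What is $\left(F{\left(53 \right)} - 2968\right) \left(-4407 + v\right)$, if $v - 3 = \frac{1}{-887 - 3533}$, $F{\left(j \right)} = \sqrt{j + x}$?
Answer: $\frac{14443535302}{1105} - \frac{19465681 \sqrt{87}}{4420} \approx 1.303 \cdot 10^{7}$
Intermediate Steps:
$x = 34$
$F{\left(j \right)} = \sqrt{34 + j}$ ($F{\left(j \right)} = \sqrt{j + 34} = \sqrt{34 + j}$)
$v = \frac{13259}{4420}$ ($v = 3 + \frac{1}{-887 - 3533} = 3 + \frac{1}{-4420} = 3 - \frac{1}{4420} = \frac{13259}{4420} \approx 2.9998$)
$\left(F{\left(53 \right)} - 2968\right) \left(-4407 + v\right) = \left(\sqrt{34 + 53} - 2968\right) \left(-4407 + \frac{13259}{4420}\right) = \left(\sqrt{87} - 2968\right) \left(- \frac{19465681}{4420}\right) = \left(-2968 + \sqrt{87}\right) \left(- \frac{19465681}{4420}\right) = \frac{14443535302}{1105} - \frac{19465681 \sqrt{87}}{4420}$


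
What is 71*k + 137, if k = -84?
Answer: -5827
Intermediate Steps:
71*k + 137 = 71*(-84) + 137 = -5964 + 137 = -5827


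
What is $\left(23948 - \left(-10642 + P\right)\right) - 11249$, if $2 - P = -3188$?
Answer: $20151$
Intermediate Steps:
$P = 3190$ ($P = 2 - -3188 = 2 + 3188 = 3190$)
$\left(23948 - \left(-10642 + P\right)\right) - 11249 = \left(23948 + \left(10642 - 3190\right)\right) - 11249 = \left(23948 + 7452\right) - 11249 = 31400 - 11249 = 20151$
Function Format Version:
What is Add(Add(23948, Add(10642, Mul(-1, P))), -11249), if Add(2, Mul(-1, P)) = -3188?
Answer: 20151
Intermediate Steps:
P = 3190 (P = Add(2, Mul(-1, -3188)) = Add(2, 3188) = 3190)
Add(Add(23948, Add(10642, Mul(-1, P))), -11249) = Add(Add(23948, Add(10642, Mul(-1, 3190))), -11249) = Add(Add(23948, Add(10642, -3190)), -11249) = Add(Add(23948, 7452), -11249) = Add(31400, -11249) = 20151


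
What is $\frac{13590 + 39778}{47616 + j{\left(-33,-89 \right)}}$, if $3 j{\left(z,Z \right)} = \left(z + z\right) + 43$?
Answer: $\frac{160104}{142825} \approx 1.121$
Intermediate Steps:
$j{\left(z,Z \right)} = \frac{43}{3} + \frac{2 z}{3}$ ($j{\left(z,Z \right)} = \frac{\left(z + z\right) + 43}{3} = \frac{2 z + 43}{3} = \frac{43 + 2 z}{3} = \frac{43}{3} + \frac{2 z}{3}$)
$\frac{13590 + 39778}{47616 + j{\left(-33,-89 \right)}} = \frac{13590 + 39778}{47616 + \left(\frac{43}{3} + \frac{2}{3} \left(-33\right)\right)} = \frac{53368}{47616 + \left(\frac{43}{3} - 22\right)} = \frac{53368}{47616 - \frac{23}{3}} = \frac{53368}{\frac{142825}{3}} = 53368 \cdot \frac{3}{142825} = \frac{160104}{142825}$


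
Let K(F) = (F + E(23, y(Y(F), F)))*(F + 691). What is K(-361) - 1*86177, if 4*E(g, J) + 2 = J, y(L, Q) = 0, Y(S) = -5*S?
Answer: -205472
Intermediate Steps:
E(g, J) = -1/2 + J/4
K(F) = (691 + F)*(-1/2 + F) (K(F) = (F + (-1/2 + (1/4)*0))*(F + 691) = (F + (-1/2 + 0))*(691 + F) = (F - 1/2)*(691 + F) = (-1/2 + F)*(691 + F) = (691 + F)*(-1/2 + F))
K(-361) - 1*86177 = (-691/2 + (-361)**2 + (1381/2)*(-361)) - 1*86177 = (-691/2 + 130321 - 498541/2) - 86177 = -119295 - 86177 = -205472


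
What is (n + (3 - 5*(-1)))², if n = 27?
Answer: 1225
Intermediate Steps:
(n + (3 - 5*(-1)))² = (27 + (3 - 5*(-1)))² = (27 + (3 + 5))² = (27 + 8)² = 35² = 1225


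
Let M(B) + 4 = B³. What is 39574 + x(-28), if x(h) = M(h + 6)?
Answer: 28922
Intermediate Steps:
M(B) = -4 + B³
x(h) = -4 + (6 + h)³ (x(h) = -4 + (h + 6)³ = -4 + (6 + h)³)
39574 + x(-28) = 39574 + (-4 + (6 - 28)³) = 39574 + (-4 + (-22)³) = 39574 + (-4 - 10648) = 39574 - 10652 = 28922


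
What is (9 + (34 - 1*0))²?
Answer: 1849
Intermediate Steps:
(9 + (34 - 1*0))² = (9 + (34 + 0))² = (9 + 34)² = 43² = 1849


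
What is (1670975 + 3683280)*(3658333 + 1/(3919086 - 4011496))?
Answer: 362018905842232179/18482 ≈ 1.9588e+13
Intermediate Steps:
(1670975 + 3683280)*(3658333 + 1/(3919086 - 4011496)) = 5354255*(3658333 + 1/(-92410)) = 5354255*(3658333 - 1/92410) = 5354255*(338066552529/92410) = 362018905842232179/18482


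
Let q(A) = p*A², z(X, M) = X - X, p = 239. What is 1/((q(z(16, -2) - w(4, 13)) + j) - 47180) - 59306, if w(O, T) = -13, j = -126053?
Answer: -7878327653/132842 ≈ -59306.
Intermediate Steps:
z(X, M) = 0
q(A) = 239*A²
1/((q(z(16, -2) - w(4, 13)) + j) - 47180) - 59306 = 1/((239*(0 - 1*(-13))² - 126053) - 47180) - 59306 = 1/((239*(0 + 13)² - 126053) - 47180) - 59306 = 1/((239*13² - 126053) - 47180) - 59306 = 1/((239*169 - 126053) - 47180) - 59306 = 1/((40391 - 126053) - 47180) - 59306 = 1/(-85662 - 47180) - 59306 = 1/(-132842) - 59306 = -1/132842 - 59306 = -7878327653/132842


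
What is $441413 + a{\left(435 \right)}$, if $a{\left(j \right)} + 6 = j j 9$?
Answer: $2144432$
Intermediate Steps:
$a{\left(j \right)} = -6 + 9 j^{2}$ ($a{\left(j \right)} = -6 + j j 9 = -6 + j^{2} \cdot 9 = -6 + 9 j^{2}$)
$441413 + a{\left(435 \right)} = 441413 - \left(6 - 9 \cdot 435^{2}\right) = 441413 + \left(-6 + 9 \cdot 189225\right) = 441413 + \left(-6 + 1703025\right) = 441413 + 1703019 = 2144432$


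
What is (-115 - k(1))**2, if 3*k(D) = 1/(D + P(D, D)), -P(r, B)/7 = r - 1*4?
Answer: 57623281/4356 ≈ 13228.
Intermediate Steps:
P(r, B) = 28 - 7*r (P(r, B) = -7*(r - 1*4) = -7*(r - 4) = -7*(-4 + r) = 28 - 7*r)
k(D) = 1/(3*(28 - 6*D)) (k(D) = 1/(3*(D + (28 - 7*D))) = 1/(3*(28 - 6*D)))
(-115 - k(1))**2 = (-115 - (-1)/(-84 + 18*1))**2 = (-115 - (-1)/(-84 + 18))**2 = (-115 - (-1)/(-66))**2 = (-115 - (-1)*(-1)/66)**2 = (-115 - 1*1/66)**2 = (-115 - 1/66)**2 = (-7591/66)**2 = 57623281/4356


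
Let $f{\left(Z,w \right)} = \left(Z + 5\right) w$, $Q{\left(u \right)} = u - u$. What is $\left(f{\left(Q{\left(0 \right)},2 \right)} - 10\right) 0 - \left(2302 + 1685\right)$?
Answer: $-3987$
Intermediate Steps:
$Q{\left(u \right)} = 0$
$f{\left(Z,w \right)} = w \left(5 + Z\right)$ ($f{\left(Z,w \right)} = \left(5 + Z\right) w = w \left(5 + Z\right)$)
$\left(f{\left(Q{\left(0 \right)},2 \right)} - 10\right) 0 - \left(2302 + 1685\right) = \left(2 \left(5 + 0\right) - 10\right) 0 - \left(2302 + 1685\right) = \left(2 \cdot 5 - 10\right) 0 - 3987 = \left(10 - 10\right) 0 - 3987 = 0 \cdot 0 - 3987 = 0 - 3987 = -3987$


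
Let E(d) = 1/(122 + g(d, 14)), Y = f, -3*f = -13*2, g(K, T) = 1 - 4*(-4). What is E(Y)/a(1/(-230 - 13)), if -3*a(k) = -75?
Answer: 1/3475 ≈ 0.00028777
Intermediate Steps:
g(K, T) = 17 (g(K, T) = 1 + 16 = 17)
f = 26/3 (f = -(-13)*2/3 = -⅓*(-26) = 26/3 ≈ 8.6667)
a(k) = 25 (a(k) = -⅓*(-75) = 25)
Y = 26/3 ≈ 8.6667
E(d) = 1/139 (E(d) = 1/(122 + 17) = 1/139)
E(Y)/a(1/(-230 - 13)) = (1/139)/25 = (1/139)*(1/25) = 1/3475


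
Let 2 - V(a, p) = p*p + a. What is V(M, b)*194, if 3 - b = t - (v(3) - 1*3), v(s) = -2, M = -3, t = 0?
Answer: 194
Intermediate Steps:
b = -2 (b = 3 - (0 - (-2 - 1*3)) = 3 - (0 - (-2 - 3)) = 3 - (0 - 1*(-5)) = 3 - (0 + 5) = 3 - 1*5 = 3 - 5 = -2)
V(a, p) = 2 - a - p² (V(a, p) = 2 - (p*p + a) = 2 - (p² + a) = 2 - (a + p²) = 2 + (-a - p²) = 2 - a - p²)
V(M, b)*194 = (2 - 1*(-3) - 1*(-2)²)*194 = (2 + 3 - 1*4)*194 = (2 + 3 - 4)*194 = 1*194 = 194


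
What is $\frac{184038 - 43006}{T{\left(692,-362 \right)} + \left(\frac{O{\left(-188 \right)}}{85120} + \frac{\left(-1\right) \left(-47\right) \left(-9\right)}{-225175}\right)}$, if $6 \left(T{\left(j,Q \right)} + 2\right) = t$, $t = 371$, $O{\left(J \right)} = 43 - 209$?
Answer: $\frac{810943703001600}{344045371213} \approx 2357.1$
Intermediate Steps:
$O{\left(J \right)} = -166$ ($O{\left(J \right)} = 43 - 209 = -166$)
$T{\left(j,Q \right)} = \frac{359}{6}$ ($T{\left(j,Q \right)} = -2 + \frac{1}{6} \cdot 371 = -2 + \frac{371}{6} = \frac{359}{6}$)
$\frac{184038 - 43006}{T{\left(692,-362 \right)} + \left(\frac{O{\left(-188 \right)}}{85120} + \frac{\left(-1\right) \left(-47\right) \left(-9\right)}{-225175}\right)} = \frac{184038 - 43006}{\frac{359}{6} - \left(\frac{83}{42560} - \frac{\left(-1\right) \left(-47\right) \left(-9\right)}{-225175}\right)} = \frac{141032}{\frac{359}{6} - \left(\frac{83}{42560} - 47 \left(-9\right) \left(- \frac{1}{225175}\right)\right)} = \frac{141032}{\frac{359}{6} - \frac{137329}{1916689600}} = \frac{141032}{\frac{344045371213}{5750068800}} = 141032 \cdot \frac{5750068800}{344045371213} = \frac{810943703001600}{344045371213}$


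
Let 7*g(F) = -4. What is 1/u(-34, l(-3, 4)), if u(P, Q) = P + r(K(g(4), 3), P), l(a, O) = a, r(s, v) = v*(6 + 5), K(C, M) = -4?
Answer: -1/408 ≈ -0.0024510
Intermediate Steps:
g(F) = -4/7 (g(F) = (⅐)*(-4) = -4/7)
r(s, v) = 11*v (r(s, v) = v*11 = 11*v)
u(P, Q) = 12*P (u(P, Q) = P + 11*P = 12*P)
1/u(-34, l(-3, 4)) = 1/(12*(-34)) = 1/(-408) = -1/408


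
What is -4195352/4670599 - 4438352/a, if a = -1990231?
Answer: 651581200344/489240574651 ≈ 1.3318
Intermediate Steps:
-4195352/4670599 - 4438352/a = -4195352/4670599 - 4438352/(-1990231) = -4195352*1/4670599 - 4438352*(-1/1990231) = -220808/245821 + 4438352/1990231 = 651581200344/489240574651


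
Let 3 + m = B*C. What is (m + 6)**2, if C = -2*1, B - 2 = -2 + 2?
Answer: 1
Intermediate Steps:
B = 2 (B = 2 + (-2 + 2) = 2 + 0 = 2)
C = -2
m = -7 (m = -3 + 2*(-2) = -3 - 4 = -7)
(m + 6)**2 = (-7 + 6)**2 = (-1)**2 = 1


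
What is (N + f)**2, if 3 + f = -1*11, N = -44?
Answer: 3364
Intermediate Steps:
f = -14 (f = -3 - 1*11 = -3 - 11 = -14)
(N + f)**2 = (-44 - 14)**2 = (-58)**2 = 3364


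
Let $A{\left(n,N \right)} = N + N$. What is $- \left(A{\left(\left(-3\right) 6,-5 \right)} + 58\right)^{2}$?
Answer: $-2304$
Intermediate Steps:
$A{\left(n,N \right)} = 2 N$
$- \left(A{\left(\left(-3\right) 6,-5 \right)} + 58\right)^{2} = - \left(2 \left(-5\right) + 58\right)^{2} = - \left(-10 + 58\right)^{2} = - 48^{2} = \left(-1\right) 2304 = -2304$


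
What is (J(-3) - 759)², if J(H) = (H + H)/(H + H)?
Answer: 574564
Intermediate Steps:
J(H) = 1 (J(H) = (2*H)/((2*H)) = (2*H)*(1/(2*H)) = 1)
(J(-3) - 759)² = (1 - 759)² = (-758)² = 574564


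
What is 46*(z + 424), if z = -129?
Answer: 13570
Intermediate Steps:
46*(z + 424) = 46*(-129 + 424) = 46*295 = 13570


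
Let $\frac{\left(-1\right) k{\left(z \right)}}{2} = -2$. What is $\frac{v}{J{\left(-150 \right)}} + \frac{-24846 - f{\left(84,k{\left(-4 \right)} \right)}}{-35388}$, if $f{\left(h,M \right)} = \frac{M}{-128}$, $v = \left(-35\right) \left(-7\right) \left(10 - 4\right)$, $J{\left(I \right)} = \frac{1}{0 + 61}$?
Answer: $\frac{101544537791}{1132416} \approx 89671.0$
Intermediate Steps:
$J{\left(I \right)} = \frac{1}{61}$
$v = 1470$ ($v = 245 \cdot 6 = 1470$)
$k{\left(z \right)} = 4$ ($k{\left(z \right)} = \left(-2\right) \left(-2\right) = 4$)
$f{\left(h,M \right)} = - \frac{M}{128}$ ($f{\left(h,M \right)} = M \left(- \frac{1}{128}\right) = - \frac{M}{128}$)
$\frac{v}{J{\left(-150 \right)}} + \frac{-24846 - f{\left(84,k{\left(-4 \right)} \right)}}{-35388} = 1470 \frac{1}{\frac{1}{61}} + \frac{-24846 - \left(- \frac{1}{128}\right) 4}{-35388} = 1470 \cdot 61 + \left(-24846 - - \frac{1}{32}\right) \left(- \frac{1}{35388}\right) = 89670 + \left(-24846 + \frac{1}{32}\right) \left(- \frac{1}{35388}\right) = 89670 - - \frac{795071}{1132416} = 89670 + \frac{795071}{1132416} = \frac{101544537791}{1132416}$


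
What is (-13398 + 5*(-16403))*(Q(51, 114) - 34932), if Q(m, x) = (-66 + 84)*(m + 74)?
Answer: 3118287666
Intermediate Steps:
Q(m, x) = 1332 + 18*m (Q(m, x) = 18*(74 + m) = 1332 + 18*m)
(-13398 + 5*(-16403))*(Q(51, 114) - 34932) = (-13398 + 5*(-16403))*((1332 + 18*51) - 34932) = (-13398 - 82015)*((1332 + 918) - 34932) = -95413*(2250 - 34932) = -95413*(-32682) = 3118287666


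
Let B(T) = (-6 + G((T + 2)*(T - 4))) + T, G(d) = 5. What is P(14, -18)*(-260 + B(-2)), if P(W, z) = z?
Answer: 4734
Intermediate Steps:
B(T) = -1 + T (B(T) = (-6 + 5) + T = -1 + T)
P(14, -18)*(-260 + B(-2)) = -18*(-260 + (-1 - 2)) = -18*(-260 - 3) = -18*(-263) = 4734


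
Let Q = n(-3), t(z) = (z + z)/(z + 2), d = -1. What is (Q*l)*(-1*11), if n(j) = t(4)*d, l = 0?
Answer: 0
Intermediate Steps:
t(z) = 2*z/(2 + z) (t(z) = (2*z)/(2 + z) = 2*z/(2 + z))
n(j) = -4/3 (n(j) = (2*4/(2 + 4))*(-1) = (2*4/6)*(-1) = (2*4*(⅙))*(-1) = (4/3)*(-1) = -4/3)
Q = -4/3 ≈ -1.3333
(Q*l)*(-1*11) = (-4/3*0)*(-1*11) = 0*(-11) = 0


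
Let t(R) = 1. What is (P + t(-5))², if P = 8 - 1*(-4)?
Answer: 169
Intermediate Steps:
P = 12 (P = 8 + 4 = 12)
(P + t(-5))² = (12 + 1)² = 13² = 169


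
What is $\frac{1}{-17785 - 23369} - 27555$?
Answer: $- \frac{1133998471}{41154} \approx -27555.0$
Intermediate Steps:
$\frac{1}{-17785 - 23369} - 27555 = \frac{1}{-41154} - 27555 = - \frac{1}{41154} - 27555 = - \frac{1133998471}{41154}$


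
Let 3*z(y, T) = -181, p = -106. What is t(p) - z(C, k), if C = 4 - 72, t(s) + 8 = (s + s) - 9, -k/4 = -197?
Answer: -506/3 ≈ -168.67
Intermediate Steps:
k = 788 (k = -4*(-197) = 788)
t(s) = -17 + 2*s (t(s) = -8 + ((s + s) - 9) = -8 + (2*s - 9) = -8 + (-9 + 2*s) = -17 + 2*s)
C = -68
z(y, T) = -181/3 (z(y, T) = (⅓)*(-181) = -181/3)
t(p) - z(C, k) = (-17 + 2*(-106)) - 1*(-181/3) = (-17 - 212) + 181/3 = -229 + 181/3 = -506/3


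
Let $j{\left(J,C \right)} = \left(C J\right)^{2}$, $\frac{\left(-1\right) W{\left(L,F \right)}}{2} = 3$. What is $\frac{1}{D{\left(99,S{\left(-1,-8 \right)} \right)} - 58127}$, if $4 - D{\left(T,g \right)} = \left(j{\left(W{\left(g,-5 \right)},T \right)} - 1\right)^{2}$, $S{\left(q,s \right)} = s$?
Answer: $- \frac{1}{124492595348} \approx -8.0326 \cdot 10^{-12}$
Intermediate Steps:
$W{\left(L,F \right)} = -6$ ($W{\left(L,F \right)} = \left(-2\right) 3 = -6$)
$j{\left(J,C \right)} = C^{2} J^{2}$
$D{\left(T,g \right)} = 4 - \left(-1 + 36 T^{2}\right)^{2}$ ($D{\left(T,g \right)} = 4 - \left(T^{2} \left(-6\right)^{2} - 1\right)^{2} = 4 - \left(T^{2} \cdot 36 - 1\right)^{2} = 4 - \left(36 T^{2} - 1\right)^{2} = 4 - \left(-1 + 36 T^{2}\right)^{2}$)
$\frac{1}{D{\left(99,S{\left(-1,-8 \right)} \right)} - 58127} = \frac{1}{\left(4 - \left(-1 + 36 \cdot 99^{2}\right)^{2}\right) - 58127} = \frac{1}{\left(4 - \left(-1 + 36 \cdot 9801\right)^{2}\right) - 58127} = \frac{1}{\left(4 - \left(-1 + 352836\right)^{2}\right) - 58127} = \frac{1}{\left(4 - 352835^{2}\right) - 58127} = \frac{1}{\left(4 - 124492537225\right) - 58127} = \frac{1}{-124492537221 - 58127} = \frac{1}{-124492595348} = - \frac{1}{124492595348}$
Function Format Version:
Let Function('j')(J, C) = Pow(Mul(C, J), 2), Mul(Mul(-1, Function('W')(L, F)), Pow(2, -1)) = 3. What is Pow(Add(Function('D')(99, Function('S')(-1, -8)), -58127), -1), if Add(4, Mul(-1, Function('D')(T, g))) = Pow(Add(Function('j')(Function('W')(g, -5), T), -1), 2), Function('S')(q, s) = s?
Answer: Rational(-1, 124492595348) ≈ -8.0326e-12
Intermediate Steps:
Function('W')(L, F) = -6 (Function('W')(L, F) = Mul(-2, 3) = -6)
Function('j')(J, C) = Mul(Pow(C, 2), Pow(J, 2))
Function('D')(T, g) = Add(4, Mul(-1, Pow(Add(-1, Mul(36, Pow(T, 2))), 2))) (Function('D')(T, g) = Add(4, Mul(-1, Pow(Add(Mul(Pow(T, 2), Pow(-6, 2)), -1), 2))) = Add(4, Mul(-1, Pow(Add(Mul(Pow(T, 2), 36), -1), 2))) = Add(4, Mul(-1, Pow(Add(Mul(36, Pow(T, 2)), -1), 2))) = Add(4, Mul(-1, Pow(Add(-1, Mul(36, Pow(T, 2))), 2))))
Pow(Add(Function('D')(99, Function('S')(-1, -8)), -58127), -1) = Pow(Add(Add(4, Mul(-1, Pow(Add(-1, Mul(36, Pow(99, 2))), 2))), -58127), -1) = Pow(Add(Add(4, Mul(-1, Pow(Add(-1, Mul(36, 9801)), 2))), -58127), -1) = Pow(Add(Add(4, Mul(-1, Pow(Add(-1, 352836), 2))), -58127), -1) = Pow(Add(Add(4, Mul(-1, Pow(352835, 2))), -58127), -1) = Pow(Add(Add(4, Mul(-1, 124492537225)), -58127), -1) = Pow(Add(Add(4, -124492537225), -58127), -1) = Pow(Add(-124492537221, -58127), -1) = Pow(-124492595348, -1) = Rational(-1, 124492595348)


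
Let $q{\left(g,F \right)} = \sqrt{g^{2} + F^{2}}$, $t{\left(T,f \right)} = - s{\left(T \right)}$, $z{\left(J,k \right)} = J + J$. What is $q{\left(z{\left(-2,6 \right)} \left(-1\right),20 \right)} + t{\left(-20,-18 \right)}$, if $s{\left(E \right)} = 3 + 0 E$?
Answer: $-3 + 4 \sqrt{26} \approx 17.396$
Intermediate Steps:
$z{\left(J,k \right)} = 2 J$
$s{\left(E \right)} = 3$ ($s{\left(E \right)} = 3 + 0 = 3$)
$t{\left(T,f \right)} = -3$ ($t{\left(T,f \right)} = \left(-1\right) 3 = -3$)
$q{\left(g,F \right)} = \sqrt{F^{2} + g^{2}}$
$q{\left(z{\left(-2,6 \right)} \left(-1\right),20 \right)} + t{\left(-20,-18 \right)} = \sqrt{20^{2} + \left(2 \left(-2\right) \left(-1\right)\right)^{2}} - 3 = \sqrt{400 + \left(\left(-4\right) \left(-1\right)\right)^{2}} - 3 = \sqrt{400 + 4^{2}} - 3 = \sqrt{400 + 16} - 3 = \sqrt{416} - 3 = 4 \sqrt{26} - 3 = -3 + 4 \sqrt{26}$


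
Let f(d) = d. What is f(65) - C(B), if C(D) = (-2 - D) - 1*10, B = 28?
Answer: 105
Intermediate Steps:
C(D) = -12 - D (C(D) = (-2 - D) - 10 = -12 - D)
f(65) - C(B) = 65 - (-12 - 1*28) = 65 - (-12 - 28) = 65 - 1*(-40) = 65 + 40 = 105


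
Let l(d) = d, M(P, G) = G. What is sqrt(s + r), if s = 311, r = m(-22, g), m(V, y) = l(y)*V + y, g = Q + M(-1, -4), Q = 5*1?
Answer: sqrt(290) ≈ 17.029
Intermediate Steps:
Q = 5
g = 1 (g = 5 - 4 = 1)
m(V, y) = y + V*y (m(V, y) = y*V + y = V*y + y = y + V*y)
r = -21 (r = 1*(1 - 22) = 1*(-21) = -21)
sqrt(s + r) = sqrt(311 - 21) = sqrt(290)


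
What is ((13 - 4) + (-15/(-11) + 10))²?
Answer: 50176/121 ≈ 414.68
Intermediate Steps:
((13 - 4) + (-15/(-11) + 10))² = (9 + (-15*(-1/11) + 10))² = (9 + (15/11 + 10))² = (9 + 125/11)² = (224/11)² = 50176/121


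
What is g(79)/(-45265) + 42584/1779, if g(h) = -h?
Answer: 1927705301/80526435 ≈ 23.939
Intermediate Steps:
g(79)/(-45265) + 42584/1779 = -1*79/(-45265) + 42584/1779 = -79*(-1/45265) + 42584*(1/1779) = 79/45265 + 42584/1779 = 1927705301/80526435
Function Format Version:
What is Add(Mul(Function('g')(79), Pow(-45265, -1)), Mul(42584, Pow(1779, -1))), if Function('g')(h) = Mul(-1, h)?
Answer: Rational(1927705301, 80526435) ≈ 23.939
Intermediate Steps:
Add(Mul(Function('g')(79), Pow(-45265, -1)), Mul(42584, Pow(1779, -1))) = Add(Mul(Mul(-1, 79), Pow(-45265, -1)), Mul(42584, Pow(1779, -1))) = Add(Mul(-79, Rational(-1, 45265)), Mul(42584, Rational(1, 1779))) = Add(Rational(79, 45265), Rational(42584, 1779)) = Rational(1927705301, 80526435)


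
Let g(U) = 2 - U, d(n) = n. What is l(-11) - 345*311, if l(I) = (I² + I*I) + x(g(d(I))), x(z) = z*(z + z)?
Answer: -106715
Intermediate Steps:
x(z) = 2*z² (x(z) = z*(2*z) = 2*z²)
l(I) = 2*I² + 2*(2 - I)² (l(I) = (I² + I*I) + 2*(2 - I)² = (I² + I²) + 2*(2 - I)² = 2*I² + 2*(2 - I)²)
l(-11) - 345*311 = (2*(-11)² + 2*(-2 - 11)²) - 345*311 = (2*121 + 2*(-13)²) - 107295 = (242 + 2*169) - 107295 = (242 + 338) - 107295 = 580 - 107295 = -106715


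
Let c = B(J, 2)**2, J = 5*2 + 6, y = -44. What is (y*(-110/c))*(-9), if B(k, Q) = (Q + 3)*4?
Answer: -1089/10 ≈ -108.90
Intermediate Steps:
J = 16 (J = 10 + 6 = 16)
B(k, Q) = 12 + 4*Q (B(k, Q) = (3 + Q)*4 = 12 + 4*Q)
c = 400 (c = (12 + 4*2)**2 = (12 + 8)**2 = 20**2 = 400)
(y*(-110/c))*(-9) = -(-4840)/400*(-9) = -44*(-11/40)*(-9) = (121/10)*(-9) = -1089/10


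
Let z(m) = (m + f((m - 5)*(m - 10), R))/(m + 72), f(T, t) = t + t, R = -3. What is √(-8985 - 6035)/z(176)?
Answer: 248*I*√3755/85 ≈ 178.79*I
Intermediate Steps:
f(T, t) = 2*t
z(m) = (-6 + m)/(72 + m) (z(m) = (m + 2*(-3))/(m + 72) = (m - 6)/(72 + m) = (-6 + m)/(72 + m))
√(-8985 - 6035)/z(176) = √(-8985 - 6035)/(((-6 + 176)/(72 + 176))) = √(-15020)/((170/248)) = (2*I*√3755)/(((1/248)*170)) = (2*I*√3755)/(85/124) = (2*I*√3755)*(124/85) = 248*I*√3755/85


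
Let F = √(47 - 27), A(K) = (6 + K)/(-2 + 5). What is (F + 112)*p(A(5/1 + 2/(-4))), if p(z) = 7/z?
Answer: 224 + 4*√5 ≈ 232.94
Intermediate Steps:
A(K) = 2 + K/3 (A(K) = (6 + K)/3 = (6 + K)*(⅓) = 2 + K/3)
F = 2*√5 (F = √20 = 2*√5 ≈ 4.4721)
(F + 112)*p(A(5/1 + 2/(-4))) = (2*√5 + 112)*(7/(2 + (5/1 + 2/(-4))/3)) = (112 + 2*√5)*(7/(2 + (5*1 + 2*(-¼))/3)) = (112 + 2*√5)*(7/(2 + (5 - ½)/3)) = (112 + 2*√5)*(7/(2 + (⅓)*(9/2))) = (112 + 2*√5)*(7/(2 + 3/2)) = (112 + 2*√5)*(7/(7/2)) = (112 + 2*√5)*(7*(2/7)) = (112 + 2*√5)*2 = 224 + 4*√5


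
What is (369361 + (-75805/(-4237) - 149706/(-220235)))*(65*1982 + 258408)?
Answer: 133473682789697639296/933135695 ≈ 1.4304e+11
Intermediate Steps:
(369361 + (-75805/(-4237) - 149706/(-220235)))*(65*1982 + 258408) = (369361 + (-75805*(-1/4237) - 149706*(-1/220235)))*(128830 + 258408) = (369361 + (75805/4237 + 149706/220235))*387238 = (369361 + 17329218497/933135695)*387238 = (344681262659392/933135695)*387238 = 133473682789697639296/933135695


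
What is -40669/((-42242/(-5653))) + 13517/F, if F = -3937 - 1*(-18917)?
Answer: -245954202339/45198940 ≈ -5441.6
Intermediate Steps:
F = 14980 (F = -3937 + 18917 = 14980)
-40669/((-42242/(-5653))) + 13517/F = -40669/((-42242/(-5653))) + 13517/14980 = -40669/((-42242*(-1/5653))) + 13517*(1/14980) = -40669/42242/5653 + 1931/2140 = -40669*5653/42242 + 1931/2140 = -229901857/42242 + 1931/2140 = -245954202339/45198940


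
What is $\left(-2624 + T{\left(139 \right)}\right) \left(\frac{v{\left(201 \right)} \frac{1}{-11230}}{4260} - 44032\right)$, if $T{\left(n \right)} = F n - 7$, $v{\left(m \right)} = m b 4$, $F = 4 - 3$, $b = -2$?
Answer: $\frac{218723055141836}{1993325} \approx 1.0973 \cdot 10^{8}$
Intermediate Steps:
$F = 1$ ($F = 4 - 3 = 1$)
$v{\left(m \right)} = - 8 m$ ($v{\left(m \right)} = m \left(-2\right) 4 = - 2 m 4 = - 8 m$)
$T{\left(n \right)} = -7 + n$ ($T{\left(n \right)} = 1 n - 7 = n - 7 = -7 + n$)
$\left(-2624 + T{\left(139 \right)}\right) \left(\frac{v{\left(201 \right)} \frac{1}{-11230}}{4260} - 44032\right) = \left(-2624 + \left(-7 + 139\right)\right) \left(\frac{\left(-8\right) 201 \frac{1}{-11230}}{4260} - 44032\right) = \left(-2624 + 132\right) \left(\left(-1608\right) \left(- \frac{1}{11230}\right) \frac{1}{4260} - 44032\right) = - 2492 \left(\frac{804}{5615} \cdot \frac{1}{4260} - 44032\right) = - 2492 \left(\frac{67}{1993325} - 44032\right) = \left(-2492\right) \left(- \frac{87770086333}{1993325}\right) = \frac{218723055141836}{1993325}$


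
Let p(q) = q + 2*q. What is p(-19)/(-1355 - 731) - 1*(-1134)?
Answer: 2365581/2086 ≈ 1134.0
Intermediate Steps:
p(q) = 3*q
p(-19)/(-1355 - 731) - 1*(-1134) = (3*(-19))/(-1355 - 731) - 1*(-1134) = -57/(-2086) + 1134 = -1/2086*(-57) + 1134 = 57/2086 + 1134 = 2365581/2086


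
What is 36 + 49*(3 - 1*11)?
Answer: -356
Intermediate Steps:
36 + 49*(3 - 1*11) = 36 + 49*(3 - 11) = 36 + 49*(-8) = 36 - 392 = -356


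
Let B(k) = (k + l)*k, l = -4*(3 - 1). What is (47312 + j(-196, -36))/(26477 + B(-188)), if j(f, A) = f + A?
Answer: 9416/12665 ≈ 0.74347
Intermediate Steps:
l = -8 (l = -4*2 = -8)
j(f, A) = A + f
B(k) = k*(-8 + k) (B(k) = (k - 8)*k = (-8 + k)*k = k*(-8 + k))
(47312 + j(-196, -36))/(26477 + B(-188)) = (47312 + (-36 - 196))/(26477 - 188*(-8 - 188)) = (47312 - 232)/(26477 - 188*(-196)) = 47080/(26477 + 36848) = 47080/63325 = 47080*(1/63325) = 9416/12665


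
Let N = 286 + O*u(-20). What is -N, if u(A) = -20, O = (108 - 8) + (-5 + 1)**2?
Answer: 2034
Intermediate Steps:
O = 116 (O = 100 + (-4)**2 = 100 + 16 = 116)
N = -2034 (N = 286 + 116*(-20) = 286 - 2320 = -2034)
-N = -1*(-2034) = 2034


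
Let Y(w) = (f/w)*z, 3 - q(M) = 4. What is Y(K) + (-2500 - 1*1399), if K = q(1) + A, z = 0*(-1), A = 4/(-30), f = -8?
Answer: -3899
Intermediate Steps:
q(M) = -1 (q(M) = 3 - 1*4 = 3 - 4 = -1)
A = -2/15 (A = 4*(-1/30) = -2/15 ≈ -0.13333)
z = 0
K = -17/15 (K = -1 - 2/15 = -17/15 ≈ -1.1333)
Y(w) = 0 (Y(w) = -8/w*0 = 0)
Y(K) + (-2500 - 1*1399) = 0 + (-2500 - 1*1399) = 0 + (-2500 - 1399) = 0 - 3899 = -3899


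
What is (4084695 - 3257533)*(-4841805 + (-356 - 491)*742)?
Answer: -4524806918198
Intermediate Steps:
(4084695 - 3257533)*(-4841805 + (-356 - 491)*742) = 827162*(-4841805 - 847*742) = 827162*(-4841805 - 628474) = 827162*(-5470279) = -4524806918198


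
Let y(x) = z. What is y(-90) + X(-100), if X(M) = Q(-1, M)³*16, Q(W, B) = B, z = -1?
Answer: -16000001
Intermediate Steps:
y(x) = -1
X(M) = 16*M³ (X(M) = M³*16 = 16*M³)
y(-90) + X(-100) = -1 + 16*(-100)³ = -1 + 16*(-1000000) = -1 - 16000000 = -16000001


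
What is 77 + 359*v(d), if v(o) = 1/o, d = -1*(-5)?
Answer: 744/5 ≈ 148.80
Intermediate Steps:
d = 5
77 + 359*v(d) = 77 + 359/5 = 744/5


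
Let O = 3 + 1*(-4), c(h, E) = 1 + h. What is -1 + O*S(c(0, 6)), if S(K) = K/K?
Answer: -2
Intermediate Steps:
S(K) = 1
O = -1 (O = 3 - 4 = -1)
-1 + O*S(c(0, 6)) = -1 - 1*1 = -1 - 1 = -2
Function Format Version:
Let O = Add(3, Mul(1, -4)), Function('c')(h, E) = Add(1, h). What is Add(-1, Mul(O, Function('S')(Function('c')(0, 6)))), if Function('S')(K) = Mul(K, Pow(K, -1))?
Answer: -2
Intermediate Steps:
Function('S')(K) = 1
O = -1 (O = Add(3, -4) = -1)
Add(-1, Mul(O, Function('S')(Function('c')(0, 6)))) = Add(-1, Mul(-1, 1)) = Add(-1, -1) = -2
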